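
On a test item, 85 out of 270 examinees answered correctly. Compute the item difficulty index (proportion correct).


Item difficulty p = number correct / total examinees
p = 85 / 270
p = 0.3148

0.3148


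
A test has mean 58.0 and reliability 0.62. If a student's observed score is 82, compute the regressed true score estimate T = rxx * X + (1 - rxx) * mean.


T_est = rxx * X + (1 - rxx) * mean
T_est = 0.62 * 82 + 0.38 * 58.0
T_est = 50.84 + 22.04
T_est = 72.88

72.88


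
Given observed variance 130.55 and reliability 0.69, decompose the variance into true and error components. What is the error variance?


var_true = rxx * var_obs = 0.69 * 130.55 = 90.0795
var_error = var_obs - var_true
var_error = 130.55 - 90.0795
var_error = 40.4705

40.4705


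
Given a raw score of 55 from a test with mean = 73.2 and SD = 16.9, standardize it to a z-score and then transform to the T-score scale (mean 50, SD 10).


z = (X - mean) / SD = (55 - 73.2) / 16.9
z = -18.2 / 16.9
z = -1.0769
T-score = T = 50 + 10z
Carry z at full precision (z = -18.2 / 16.9) into the conversion:
T-score = 50 + 10 * (-18.2 / 16.9) = 50 + -182 / 16.9
T-score = 50 + -10.7692
T-score = 39.2308

39.2308


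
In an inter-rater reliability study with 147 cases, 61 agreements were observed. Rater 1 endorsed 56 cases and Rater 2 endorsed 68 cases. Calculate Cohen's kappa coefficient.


P_o = 61/147 = 0.414966
P_e = (56*68 + 91*79) / 21609 = 0.508908
kappa = (P_o - P_e) / (1 - P_e)
kappa = (0.414966 - 0.508908) / (1 - 0.508908)
kappa = -0.1913

-0.1913


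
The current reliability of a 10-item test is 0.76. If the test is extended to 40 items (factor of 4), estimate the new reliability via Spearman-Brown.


r_new = (n * rxx) / (1 + (n-1) * rxx)
r_new = (4 * 0.76) / (1 + 3 * 0.76)
r_new = 3.04 / 3.28
r_new = 0.9268

0.9268


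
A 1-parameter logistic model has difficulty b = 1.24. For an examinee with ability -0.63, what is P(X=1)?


theta - b = -0.63 - 1.24 = -1.87
exp(-(theta - b)) = exp(1.87) = 6.4883
P = 1 / (1 + 6.4883)
P = 0.1335

0.1335


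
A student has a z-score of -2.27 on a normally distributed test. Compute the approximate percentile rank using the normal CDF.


CDF(z) = 0.5 * (1 + erf(z/sqrt(2)))
erf(-1.6051) = -0.9768
CDF = 0.0116
Percentile rank = 0.0116 * 100 = 1.16

1.16


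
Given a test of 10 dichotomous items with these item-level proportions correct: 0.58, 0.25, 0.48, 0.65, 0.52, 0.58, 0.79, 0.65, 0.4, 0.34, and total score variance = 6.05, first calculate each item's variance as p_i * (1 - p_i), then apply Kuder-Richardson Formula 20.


For each item, compute p_i * q_i:
  Item 1: 0.58 * 0.42 = 0.2436
  Item 2: 0.25 * 0.75 = 0.1875
  Item 3: 0.48 * 0.52 = 0.2496
  Item 4: 0.65 * 0.35 = 0.2275
  Item 5: 0.52 * 0.48 = 0.2496
  Item 6: 0.58 * 0.42 = 0.2436
  Item 7: 0.79 * 0.21 = 0.1659
  Item 8: 0.65 * 0.35 = 0.2275
  Item 9: 0.4 * 0.6 = 0.24
  Item 10: 0.34 * 0.66 = 0.2244
Sum(p_i * q_i) = 0.2436 + 0.1875 + 0.2496 + 0.2275 + 0.2496 + 0.2436 + 0.1659 + 0.2275 + 0.24 + 0.2244 = 2.2592
KR-20 = (k/(k-1)) * (1 - Sum(p_i*q_i) / Var_total)
= (10/9) * (1 - 2.2592/6.05)
= 1.1111 * 0.6266
KR-20 = 0.6962

0.6962


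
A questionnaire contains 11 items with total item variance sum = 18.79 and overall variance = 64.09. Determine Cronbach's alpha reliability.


alpha = (k/(k-1)) * (1 - sum(si^2)/s_total^2)
= (11/10) * (1 - 18.79/64.09)
alpha = 0.7775

0.7775


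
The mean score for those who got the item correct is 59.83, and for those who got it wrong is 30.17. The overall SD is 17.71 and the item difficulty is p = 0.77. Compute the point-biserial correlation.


q = 1 - p = 0.23
rpb = ((M1 - M0) / SD) * sqrt(p * q)
rpb = ((59.83 - 30.17) / 17.71) * sqrt(0.77 * 0.23)
rpb = 0.7048

0.7048


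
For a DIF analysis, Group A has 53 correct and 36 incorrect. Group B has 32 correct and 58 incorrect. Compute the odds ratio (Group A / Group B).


Odds_A = 53/36 = 1.4722
Odds_B = 32/58 = 0.5517
OR = Odds_A / Odds_B = 1.4722 / 0.5517
Exactly, OR = (53 * 58) / (36 * 32) = 3074 / 1152
OR = 2.6684

2.6684


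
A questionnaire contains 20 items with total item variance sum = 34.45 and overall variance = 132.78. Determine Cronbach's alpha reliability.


alpha = (k/(k-1)) * (1 - sum(si^2)/s_total^2)
= (20/19) * (1 - 34.45/132.78)
alpha = 0.7795

0.7795


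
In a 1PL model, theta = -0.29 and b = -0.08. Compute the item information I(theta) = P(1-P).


P = 1/(1+exp(-(-0.29--0.08))) = 0.4477
I = P*(1-P) = 0.4477 * 0.5523
I = 0.2473

0.2473


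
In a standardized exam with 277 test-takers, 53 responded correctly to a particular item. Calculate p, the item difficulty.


Item difficulty p = number correct / total examinees
p = 53 / 277
p = 0.1913

0.1913


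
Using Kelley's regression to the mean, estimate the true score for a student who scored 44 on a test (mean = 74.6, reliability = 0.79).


T_est = rxx * X + (1 - rxx) * mean
T_est = 0.79 * 44 + 0.21 * 74.6
T_est = 34.76 + 15.666
T_est = 50.426

50.426


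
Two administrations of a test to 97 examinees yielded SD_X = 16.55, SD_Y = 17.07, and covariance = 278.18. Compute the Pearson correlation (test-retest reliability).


r = cov(X,Y) / (SD_X * SD_Y)
r = 278.18 / (16.55 * 17.07)
r = 278.18 / 282.5085
r = 0.9847

0.9847


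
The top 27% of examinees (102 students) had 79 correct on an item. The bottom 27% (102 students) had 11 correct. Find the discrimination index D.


p_upper = 79/102 = 0.7745
p_lower = 11/102 = 0.1078
D = 0.7745 - 0.1078 = 0.6667

0.6667


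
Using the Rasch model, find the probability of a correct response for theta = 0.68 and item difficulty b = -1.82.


theta - b = 0.68 - -1.82 = 2.5
exp(-(theta - b)) = exp(-2.5) = 0.0821
P = 1 / (1 + 0.0821)
P = 0.9241

0.9241


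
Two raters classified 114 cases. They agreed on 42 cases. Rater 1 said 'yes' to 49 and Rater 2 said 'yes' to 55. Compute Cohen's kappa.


P_o = 42/114 = 0.368421
P_e = (49*55 + 65*59) / 12996 = 0.502462
kappa = (P_o - P_e) / (1 - P_e)
kappa = (0.368421 - 0.502462) / (1 - 0.502462)
kappa = -0.2694

-0.2694


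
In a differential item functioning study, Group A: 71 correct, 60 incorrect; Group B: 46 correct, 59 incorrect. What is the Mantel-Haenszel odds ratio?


Odds_A = 71/60 = 1.1833
Odds_B = 46/59 = 0.7797
OR = Odds_A / Odds_B = 1.1833 / 0.7797
Exactly, OR = (71 * 59) / (60 * 46) = 4189 / 2760
OR = 1.5178

1.5178


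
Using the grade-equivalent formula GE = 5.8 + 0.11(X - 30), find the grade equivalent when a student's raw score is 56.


raw - median = 56 - 30 = 26
slope * diff = 0.11 * 26 = 2.86
GE = 5.8 + 2.86
GE = 8.66

8.66


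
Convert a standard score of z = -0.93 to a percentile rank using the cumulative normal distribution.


CDF(z) = 0.5 * (1 + erf(z/sqrt(2)))
erf(-0.6576) = -0.6476
CDF = 0.1762
Percentile rank = 0.1762 * 100 = 17.62

17.62


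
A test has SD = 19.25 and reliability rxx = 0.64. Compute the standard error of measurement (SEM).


SEM = SD * sqrt(1 - rxx)
SEM = 19.25 * sqrt(1 - 0.64)
SEM = 19.25 * sqrt(0.36) = 19.25 * 0.6
SEM = 11.55

11.55


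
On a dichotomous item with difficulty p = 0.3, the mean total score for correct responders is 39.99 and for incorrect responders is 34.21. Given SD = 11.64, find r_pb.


q = 1 - p = 0.7
rpb = ((M1 - M0) / SD) * sqrt(p * q)
rpb = ((39.99 - 34.21) / 11.64) * sqrt(0.3 * 0.7)
rpb = 0.2276

0.2276


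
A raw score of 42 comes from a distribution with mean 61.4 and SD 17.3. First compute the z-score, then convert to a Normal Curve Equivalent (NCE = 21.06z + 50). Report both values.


z = (X - mean) / SD = (42 - 61.4) / 17.3
z = -19.4 / 17.3
z = -1.1214
NCE = NCE = 21.06z + 50
Carry z at full precision (z = -19.4 / 17.3) into the conversion:
NCE = 21.06 * (-19.4 / 17.3) + 50 = -408.564 / 17.3 + 50
NCE = -23.6164 + 50
NCE = 26.3836

26.3836


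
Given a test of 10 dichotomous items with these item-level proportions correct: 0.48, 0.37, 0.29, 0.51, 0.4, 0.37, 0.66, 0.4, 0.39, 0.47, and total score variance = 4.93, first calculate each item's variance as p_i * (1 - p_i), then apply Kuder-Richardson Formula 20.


For each item, compute p_i * q_i:
  Item 1: 0.48 * 0.52 = 0.2496
  Item 2: 0.37 * 0.63 = 0.2331
  Item 3: 0.29 * 0.71 = 0.2059
  Item 4: 0.51 * 0.49 = 0.2499
  Item 5: 0.4 * 0.6 = 0.24
  Item 6: 0.37 * 0.63 = 0.2331
  Item 7: 0.66 * 0.34 = 0.2244
  Item 8: 0.4 * 0.6 = 0.24
  Item 9: 0.39 * 0.61 = 0.2379
  Item 10: 0.47 * 0.53 = 0.2491
Sum(p_i * q_i) = 0.2496 + 0.2331 + 0.2059 + 0.2499 + 0.24 + 0.2331 + 0.2244 + 0.24 + 0.2379 + 0.2491 = 2.363
KR-20 = (k/(k-1)) * (1 - Sum(p_i*q_i) / Var_total)
= (10/9) * (1 - 2.363/4.93)
= 1.1111 * 0.5207
KR-20 = 0.5785

0.5785


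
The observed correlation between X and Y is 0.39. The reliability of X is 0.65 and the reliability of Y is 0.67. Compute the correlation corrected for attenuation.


r_corrected = rxy / sqrt(rxx * ryy)
= 0.39 / sqrt(0.65 * 0.67)
= 0.39 / sqrt(0.4355)
= 0.39 / 0.659924
r_corrected = 0.591

0.591


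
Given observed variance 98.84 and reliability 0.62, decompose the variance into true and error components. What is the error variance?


var_true = rxx * var_obs = 0.62 * 98.84 = 61.2808
var_error = var_obs - var_true
var_error = 98.84 - 61.2808
var_error = 37.5592

37.5592


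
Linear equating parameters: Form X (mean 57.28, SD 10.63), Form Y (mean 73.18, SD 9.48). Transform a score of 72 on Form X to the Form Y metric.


slope = SD_Y / SD_X = 9.48 / 10.63 ~ 0.8918
intercept = mean_Y - slope * mean_X = 73.18 - (9.48 / 10.63) * 57.28 ~ 22.0968
Y = slope * X + intercept. To avoid rounding drift from the rounded slope/intercept, evaluate the equivalent form Y = mean_Y + SD_Y * (X - mean_X) / SD_X at full precision:
Y = 73.18 + 9.48 * (72 - 57.28) / 10.63
Y = 73.18 + 9.48 * 14.72 / 10.63
Y = 73.18 + 139.5456 / 10.63
Y = 73.18 + 13.1275
Y = 86.3075

86.3075


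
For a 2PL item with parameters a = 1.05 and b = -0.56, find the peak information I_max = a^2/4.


For 2PL, max info at theta = b = -0.56
I_max = a^2 / 4 = 1.05^2 / 4
= 1.1025 / 4
I_max = 0.2756

0.2756


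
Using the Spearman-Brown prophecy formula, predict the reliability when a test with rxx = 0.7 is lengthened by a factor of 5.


r_new = (n * rxx) / (1 + (n-1) * rxx)
r_new = (5 * 0.7) / (1 + 4 * 0.7)
r_new = 3.5 / 3.8
r_new = 0.9211

0.9211


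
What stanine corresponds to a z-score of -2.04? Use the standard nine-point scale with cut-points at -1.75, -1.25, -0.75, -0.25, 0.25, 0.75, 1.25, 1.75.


Stanine boundaries: [-1.75, -1.25, -0.75, -0.25, 0.25, 0.75, 1.25, 1.75]
z = -2.04
Check each boundary:
  z < -1.75
  z < -1.25
  z < -0.75
  z < -0.25
  z < 0.25
  z < 0.75
  z < 1.25
  z < 1.75
Highest qualifying boundary gives stanine = 1

1


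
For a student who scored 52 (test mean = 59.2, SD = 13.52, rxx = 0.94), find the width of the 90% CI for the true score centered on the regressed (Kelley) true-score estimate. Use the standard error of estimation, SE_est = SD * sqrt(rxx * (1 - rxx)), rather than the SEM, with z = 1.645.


True score estimate = 0.94*52 + 0.06*59.2 = 52.432
SE_est = SD * sqrt(rxx * (1 - rxx)) = 13.52 * sqrt(0.94 * 0.06) = 13.52 * sqrt(0.0564) = 3.210822
CI = T_est +/- z * SE_est, so width = 2 * z * SE_est = 2 * 1.645 * 3.210822
Width = 10.5636

10.5636


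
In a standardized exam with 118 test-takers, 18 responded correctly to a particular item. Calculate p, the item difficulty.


Item difficulty p = number correct / total examinees
p = 18 / 118
p = 0.1525

0.1525


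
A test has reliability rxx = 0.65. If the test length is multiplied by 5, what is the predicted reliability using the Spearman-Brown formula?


r_new = (n * rxx) / (1 + (n-1) * rxx)
r_new = (5 * 0.65) / (1 + 4 * 0.65)
r_new = 3.25 / 3.6
r_new = 0.9028

0.9028


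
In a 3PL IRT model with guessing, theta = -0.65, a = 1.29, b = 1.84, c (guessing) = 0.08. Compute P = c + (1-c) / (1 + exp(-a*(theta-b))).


logit = 1.29*(-0.65 - 1.84) = -3.2121
P* = 1/(1 + exp(--3.2121)) = 0.0387
P = 0.08 + (1 - 0.08) * 0.0387
P = 0.1156

0.1156


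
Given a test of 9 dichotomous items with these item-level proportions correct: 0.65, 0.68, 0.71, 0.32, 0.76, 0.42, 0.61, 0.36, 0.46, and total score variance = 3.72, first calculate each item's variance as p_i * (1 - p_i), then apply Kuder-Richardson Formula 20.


For each item, compute p_i * q_i:
  Item 1: 0.65 * 0.35 = 0.2275
  Item 2: 0.68 * 0.32 = 0.2176
  Item 3: 0.71 * 0.29 = 0.2059
  Item 4: 0.32 * 0.68 = 0.2176
  Item 5: 0.76 * 0.24 = 0.1824
  Item 6: 0.42 * 0.58 = 0.2436
  Item 7: 0.61 * 0.39 = 0.2379
  Item 8: 0.36 * 0.64 = 0.2304
  Item 9: 0.46 * 0.54 = 0.2484
Sum(p_i * q_i) = 0.2275 + 0.2176 + 0.2059 + 0.2176 + 0.1824 + 0.2436 + 0.2379 + 0.2304 + 0.2484 = 2.0113
KR-20 = (k/(k-1)) * (1 - Sum(p_i*q_i) / Var_total)
= (9/8) * (1 - 2.0113/3.72)
= 1.125 * 0.4593
KR-20 = 0.5167

0.5167


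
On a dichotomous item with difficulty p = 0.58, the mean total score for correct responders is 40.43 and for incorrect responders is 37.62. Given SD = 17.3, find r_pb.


q = 1 - p = 0.42
rpb = ((M1 - M0) / SD) * sqrt(p * q)
rpb = ((40.43 - 37.62) / 17.3) * sqrt(0.58 * 0.42)
rpb = 0.0802

0.0802


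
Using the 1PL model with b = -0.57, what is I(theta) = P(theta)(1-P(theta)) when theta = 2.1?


P = 1/(1+exp(-(2.1--0.57))) = 0.9352
I = P*(1-P) = 0.9352 * 0.0648
I = 0.0606

0.0606


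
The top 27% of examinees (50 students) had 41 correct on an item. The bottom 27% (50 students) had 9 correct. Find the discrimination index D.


p_upper = 41/50 = 0.82
p_lower = 9/50 = 0.18
D = 0.82 - 0.18 = 0.64

0.64


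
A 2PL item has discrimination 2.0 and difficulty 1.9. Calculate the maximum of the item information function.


For 2PL, max info at theta = b = 1.9
I_max = a^2 / 4 = 2.0^2 / 4
= 4.0 / 4
I_max = 1.0

1.0


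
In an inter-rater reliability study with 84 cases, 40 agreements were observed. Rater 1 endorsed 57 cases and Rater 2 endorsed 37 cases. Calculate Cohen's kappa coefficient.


P_o = 40/84 = 0.47619
P_e = (57*37 + 27*47) / 7056 = 0.478741
kappa = (P_o - P_e) / (1 - P_e)
kappa = (0.47619 - 0.478741) / (1 - 0.478741)
kappa = -0.0049

-0.0049


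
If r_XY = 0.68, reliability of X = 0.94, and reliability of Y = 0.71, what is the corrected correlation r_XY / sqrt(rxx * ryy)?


r_corrected = rxy / sqrt(rxx * ryy)
= 0.68 / sqrt(0.94 * 0.71)
= 0.68 / sqrt(0.6674)
= 0.68 / 0.816946
r_corrected = 0.8324

0.8324


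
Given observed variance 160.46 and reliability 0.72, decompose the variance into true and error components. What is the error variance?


var_true = rxx * var_obs = 0.72 * 160.46 = 115.5312
var_error = var_obs - var_true
var_error = 160.46 - 115.5312
var_error = 44.9288

44.9288


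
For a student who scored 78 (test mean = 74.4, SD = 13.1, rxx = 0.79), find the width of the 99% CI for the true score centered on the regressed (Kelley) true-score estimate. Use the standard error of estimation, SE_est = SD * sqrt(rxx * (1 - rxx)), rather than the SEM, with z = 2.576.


True score estimate = 0.79*78 + 0.21*74.4 = 77.244
SE_est = SD * sqrt(rxx * (1 - rxx)) = 13.1 * sqrt(0.79 * 0.21) = 13.1 * sqrt(0.1659) = 5.335738
CI = T_est +/- z * SE_est, so width = 2 * z * SE_est = 2 * 2.576 * 5.335738
Width = 27.4897

27.4897


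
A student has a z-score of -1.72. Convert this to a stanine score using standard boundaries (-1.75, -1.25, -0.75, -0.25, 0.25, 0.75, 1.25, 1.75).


Stanine boundaries: [-1.75, -1.25, -0.75, -0.25, 0.25, 0.75, 1.25, 1.75]
z = -1.72
Check each boundary:
  z >= -1.75 -> could be stanine 2
  z < -1.25
  z < -0.75
  z < -0.25
  z < 0.25
  z < 0.75
  z < 1.25
  z < 1.75
Highest qualifying boundary gives stanine = 2

2


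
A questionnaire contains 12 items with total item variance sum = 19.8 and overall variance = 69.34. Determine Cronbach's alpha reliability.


alpha = (k/(k-1)) * (1 - sum(si^2)/s_total^2)
= (12/11) * (1 - 19.8/69.34)
alpha = 0.7794

0.7794


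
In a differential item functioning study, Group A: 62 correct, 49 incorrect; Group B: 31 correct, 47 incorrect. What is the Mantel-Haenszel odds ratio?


Odds_A = 62/49 = 1.2653
Odds_B = 31/47 = 0.6596
OR = Odds_A / Odds_B = 1.2653 / 0.6596
Exactly, OR = (62 * 47) / (49 * 31) = 2914 / 1519
OR = 1.9184

1.9184


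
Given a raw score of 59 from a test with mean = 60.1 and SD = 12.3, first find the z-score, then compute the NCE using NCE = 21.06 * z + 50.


z = (X - mean) / SD = (59 - 60.1) / 12.3
z = -1.1 / 12.3
z = -0.0894
NCE = NCE = 21.06z + 50
Carry z at full precision (z = -1.1 / 12.3) into the conversion:
NCE = 21.06 * (-1.1 / 12.3) + 50 = -23.166 / 12.3 + 50
NCE = -1.8834 + 50
NCE = 48.1166

48.1166


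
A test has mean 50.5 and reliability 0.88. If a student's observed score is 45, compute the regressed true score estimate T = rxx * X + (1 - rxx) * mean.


T_est = rxx * X + (1 - rxx) * mean
T_est = 0.88 * 45 + 0.12 * 50.5
T_est = 39.6 + 6.06
T_est = 45.66

45.66


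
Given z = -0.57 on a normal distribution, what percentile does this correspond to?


CDF(z) = 0.5 * (1 + erf(z/sqrt(2)))
erf(-0.4031) = -0.4313
CDF = 0.2843
Percentile rank = 0.2843 * 100 = 28.43

28.43


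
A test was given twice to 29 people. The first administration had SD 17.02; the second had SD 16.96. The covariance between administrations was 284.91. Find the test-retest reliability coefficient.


r = cov(X,Y) / (SD_X * SD_Y)
r = 284.91 / (17.02 * 16.96)
r = 284.91 / 288.6592
r = 0.987

0.987


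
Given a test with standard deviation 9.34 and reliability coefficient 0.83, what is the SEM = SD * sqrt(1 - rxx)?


SEM = SD * sqrt(1 - rxx)
SEM = 9.34 * sqrt(1 - 0.83)
SEM = 9.34 * sqrt(0.17) = 9.34 * 0.412311
SEM = 3.851

3.851


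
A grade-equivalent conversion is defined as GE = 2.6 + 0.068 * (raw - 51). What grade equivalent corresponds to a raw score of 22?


raw - median = 22 - 51 = -29
slope * diff = 0.068 * -29 = -1.972
GE = 2.6 + -1.972
GE = 0.628

0.628


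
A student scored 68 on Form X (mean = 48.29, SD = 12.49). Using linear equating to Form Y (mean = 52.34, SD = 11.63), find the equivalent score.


slope = SD_Y / SD_X = 11.63 / 12.49 ~ 0.9311
intercept = mean_Y - slope * mean_X = 52.34 - (11.63 / 12.49) * 48.29 ~ 7.375
Y = slope * X + intercept. To avoid rounding drift from the rounded slope/intercept, evaluate the equivalent form Y = mean_Y + SD_Y * (X - mean_X) / SD_X at full precision:
Y = 52.34 + 11.63 * (68 - 48.29) / 12.49
Y = 52.34 + 11.63 * 19.71 / 12.49
Y = 52.34 + 229.2273 / 12.49
Y = 52.34 + 18.3529
Y = 70.6929

70.6929


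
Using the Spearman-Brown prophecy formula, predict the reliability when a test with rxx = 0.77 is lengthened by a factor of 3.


r_new = (n * rxx) / (1 + (n-1) * rxx)
r_new = (3 * 0.77) / (1 + 2 * 0.77)
r_new = 2.31 / 2.54
r_new = 0.9094

0.9094


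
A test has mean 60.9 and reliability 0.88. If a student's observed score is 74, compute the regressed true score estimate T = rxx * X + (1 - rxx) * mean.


T_est = rxx * X + (1 - rxx) * mean
T_est = 0.88 * 74 + 0.12 * 60.9
T_est = 65.12 + 7.308
T_est = 72.428

72.428


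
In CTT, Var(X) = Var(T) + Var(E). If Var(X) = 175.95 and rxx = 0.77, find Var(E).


var_true = rxx * var_obs = 0.77 * 175.95 = 135.4815
var_error = var_obs - var_true
var_error = 175.95 - 135.4815
var_error = 40.4685

40.4685


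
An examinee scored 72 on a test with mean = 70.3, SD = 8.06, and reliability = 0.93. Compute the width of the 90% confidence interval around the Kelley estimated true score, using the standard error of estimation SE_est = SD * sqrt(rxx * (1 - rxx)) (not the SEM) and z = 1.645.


True score estimate = 0.93*72 + 0.07*70.3 = 71.881
SE_est = SD * sqrt(rxx * (1 - rxx)) = 8.06 * sqrt(0.93 * 0.07) = 8.06 * sqrt(0.0651) = 2.056485
CI = T_est +/- z * SE_est, so width = 2 * z * SE_est = 2 * 1.645 * 2.056485
Width = 6.7658

6.7658


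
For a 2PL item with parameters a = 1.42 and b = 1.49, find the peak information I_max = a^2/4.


For 2PL, max info at theta = b = 1.49
I_max = a^2 / 4 = 1.42^2 / 4
= 2.0164 / 4
I_max = 0.5041

0.5041


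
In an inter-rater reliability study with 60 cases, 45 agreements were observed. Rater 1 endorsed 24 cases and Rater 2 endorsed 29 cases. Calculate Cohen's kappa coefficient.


P_o = 45/60 = 0.75
P_e = (24*29 + 36*31) / 3600 = 0.503333
kappa = (P_o - P_e) / (1 - P_e)
kappa = (0.75 - 0.503333) / (1 - 0.503333)
kappa = 0.4966

0.4966


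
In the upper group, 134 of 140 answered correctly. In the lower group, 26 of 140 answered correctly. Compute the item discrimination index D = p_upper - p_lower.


p_upper = 134/140 = 0.9571
p_lower = 26/140 = 0.1857
D = 0.9571 - 0.1857 = 0.7714

0.7714


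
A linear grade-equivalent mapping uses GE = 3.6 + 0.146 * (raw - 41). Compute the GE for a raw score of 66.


raw - median = 66 - 41 = 25
slope * diff = 0.146 * 25 = 3.65
GE = 3.6 + 3.65
GE = 7.25

7.25


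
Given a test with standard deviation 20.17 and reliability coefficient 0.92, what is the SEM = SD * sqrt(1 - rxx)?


SEM = SD * sqrt(1 - rxx)
SEM = 20.17 * sqrt(1 - 0.92)
SEM = 20.17 * sqrt(0.08) = 20.17 * 0.282843
SEM = 5.7049

5.7049


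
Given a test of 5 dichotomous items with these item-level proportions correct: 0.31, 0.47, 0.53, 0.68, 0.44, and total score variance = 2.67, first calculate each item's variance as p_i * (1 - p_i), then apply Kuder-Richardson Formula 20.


For each item, compute p_i * q_i:
  Item 1: 0.31 * 0.69 = 0.2139
  Item 2: 0.47 * 0.53 = 0.2491
  Item 3: 0.53 * 0.47 = 0.2491
  Item 4: 0.68 * 0.32 = 0.2176
  Item 5: 0.44 * 0.56 = 0.2464
Sum(p_i * q_i) = 0.2139 + 0.2491 + 0.2491 + 0.2176 + 0.2464 = 1.1761
KR-20 = (k/(k-1)) * (1 - Sum(p_i*q_i) / Var_total)
= (5/4) * (1 - 1.1761/2.67)
= 1.25 * 0.5595
KR-20 = 0.6994

0.6994


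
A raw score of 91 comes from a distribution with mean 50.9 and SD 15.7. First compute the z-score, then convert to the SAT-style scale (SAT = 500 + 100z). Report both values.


z = (X - mean) / SD = (91 - 50.9) / 15.7
z = 40.1 / 15.7
z = 2.5541
SAT-scale = SAT = 500 + 100z
Carry z at full precision (z = 40.1 / 15.7) into the conversion:
SAT-scale = 500 + 100 * (40.1 / 15.7) = 500 + 4010 / 15.7
SAT-scale = 500 + 255.414
SAT-scale = 755.414

755.414


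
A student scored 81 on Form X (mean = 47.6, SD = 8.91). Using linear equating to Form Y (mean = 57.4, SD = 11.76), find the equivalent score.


slope = SD_Y / SD_X = 11.76 / 8.91 ~ 1.3199
intercept = mean_Y - slope * mean_X = 57.4 - (11.76 / 8.91) * 47.6 ~ -5.4256
Y = slope * X + intercept. To avoid rounding drift from the rounded slope/intercept, evaluate the equivalent form Y = mean_Y + SD_Y * (X - mean_X) / SD_X at full precision:
Y = 57.4 + 11.76 * (81 - 47.6) / 8.91
Y = 57.4 + 11.76 * 33.4 / 8.91
Y = 57.4 + 392.784 / 8.91
Y = 57.4 + 44.0835
Y = 101.4835

101.4835


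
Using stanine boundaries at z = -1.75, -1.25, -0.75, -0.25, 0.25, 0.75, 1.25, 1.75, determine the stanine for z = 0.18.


Stanine boundaries: [-1.75, -1.25, -0.75, -0.25, 0.25, 0.75, 1.25, 1.75]
z = 0.18
Check each boundary:
  z >= -1.75 -> could be stanine 2
  z >= -1.25 -> could be stanine 3
  z >= -0.75 -> could be stanine 4
  z >= -0.25 -> could be stanine 5
  z < 0.25
  z < 0.75
  z < 1.25
  z < 1.75
Highest qualifying boundary gives stanine = 5

5


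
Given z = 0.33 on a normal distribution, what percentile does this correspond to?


CDF(z) = 0.5 * (1 + erf(z/sqrt(2)))
erf(0.2333) = 0.2586
CDF = 0.6293
Percentile rank = 0.6293 * 100 = 62.93

62.93


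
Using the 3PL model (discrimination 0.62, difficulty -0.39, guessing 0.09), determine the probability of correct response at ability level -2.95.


logit = 0.62*(-2.95 - -0.39) = -1.5872
P* = 1/(1 + exp(--1.5872)) = 0.1698
P = 0.09 + (1 - 0.09) * 0.1698
P = 0.2445

0.2445


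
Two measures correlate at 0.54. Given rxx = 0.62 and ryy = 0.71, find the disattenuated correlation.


r_corrected = rxy / sqrt(rxx * ryy)
= 0.54 / sqrt(0.62 * 0.71)
= 0.54 / sqrt(0.4402)
= 0.54 / 0.663476
r_corrected = 0.8139

0.8139


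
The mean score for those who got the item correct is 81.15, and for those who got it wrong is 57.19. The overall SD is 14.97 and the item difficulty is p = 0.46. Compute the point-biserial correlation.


q = 1 - p = 0.54
rpb = ((M1 - M0) / SD) * sqrt(p * q)
rpb = ((81.15 - 57.19) / 14.97) * sqrt(0.46 * 0.54)
rpb = 0.7977

0.7977


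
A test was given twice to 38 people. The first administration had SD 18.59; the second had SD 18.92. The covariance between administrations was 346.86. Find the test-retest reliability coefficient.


r = cov(X,Y) / (SD_X * SD_Y)
r = 346.86 / (18.59 * 18.92)
r = 346.86 / 351.7228
r = 0.9862

0.9862


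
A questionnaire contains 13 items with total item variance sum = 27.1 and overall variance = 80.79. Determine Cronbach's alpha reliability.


alpha = (k/(k-1)) * (1 - sum(si^2)/s_total^2)
= (13/12) * (1 - 27.1/80.79)
alpha = 0.7199

0.7199


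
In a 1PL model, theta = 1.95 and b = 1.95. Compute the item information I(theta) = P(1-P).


P = 1/(1+exp(-(1.95-1.95))) = 0.5
I = P*(1-P) = 0.5 * 0.5
I = 0.25

0.25


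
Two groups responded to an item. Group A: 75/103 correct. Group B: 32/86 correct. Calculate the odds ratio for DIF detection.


Odds_A = 75/28 = 2.6786
Odds_B = 32/54 = 0.5926
OR = Odds_A / Odds_B = 2.6786 / 0.5926
Exactly, OR = (75 * 54) / (28 * 32) = 4050 / 896
OR = 4.5201

4.5201


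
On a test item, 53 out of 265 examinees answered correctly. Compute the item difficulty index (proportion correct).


Item difficulty p = number correct / total examinees
p = 53 / 265
p = 0.2

0.2


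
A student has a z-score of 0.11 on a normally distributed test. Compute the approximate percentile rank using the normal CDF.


CDF(z) = 0.5 * (1 + erf(z/sqrt(2)))
erf(0.0778) = 0.0876
CDF = 0.5438
Percentile rank = 0.5438 * 100 = 54.38

54.38


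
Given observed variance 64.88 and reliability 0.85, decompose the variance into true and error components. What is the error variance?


var_true = rxx * var_obs = 0.85 * 64.88 = 55.148
var_error = var_obs - var_true
var_error = 64.88 - 55.148
var_error = 9.732

9.732


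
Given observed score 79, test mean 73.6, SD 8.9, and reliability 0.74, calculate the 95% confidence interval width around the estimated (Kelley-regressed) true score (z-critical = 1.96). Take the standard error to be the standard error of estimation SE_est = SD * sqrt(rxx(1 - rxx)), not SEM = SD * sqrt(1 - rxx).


True score estimate = 0.74*79 + 0.26*73.6 = 77.596
SE_est = SD * sqrt(rxx * (1 - rxx)) = 8.9 * sqrt(0.74 * 0.26) = 8.9 * sqrt(0.1924) = 3.903845
CI = T_est +/- z * SE_est, so width = 2 * z * SE_est = 2 * 1.96 * 3.903845
Width = 15.3031

15.3031


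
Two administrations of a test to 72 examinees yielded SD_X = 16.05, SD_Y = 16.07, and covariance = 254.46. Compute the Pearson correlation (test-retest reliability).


r = cov(X,Y) / (SD_X * SD_Y)
r = 254.46 / (16.05 * 16.07)
r = 254.46 / 257.9235
r = 0.9866

0.9866


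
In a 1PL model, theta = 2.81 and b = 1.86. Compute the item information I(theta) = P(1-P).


P = 1/(1+exp(-(2.81-1.86))) = 0.7211
I = P*(1-P) = 0.7211 * 0.2789
I = 0.2011

0.2011


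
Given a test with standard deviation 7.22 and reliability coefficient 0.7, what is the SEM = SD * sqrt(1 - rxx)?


SEM = SD * sqrt(1 - rxx)
SEM = 7.22 * sqrt(1 - 0.7)
SEM = 7.22 * sqrt(0.3) = 7.22 * 0.547723
SEM = 3.9546

3.9546


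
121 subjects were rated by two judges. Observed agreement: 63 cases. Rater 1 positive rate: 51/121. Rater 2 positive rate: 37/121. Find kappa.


P_o = 63/121 = 0.520661
P_e = (51*37 + 70*84) / 14641 = 0.530497
kappa = (P_o - P_e) / (1 - P_e)
kappa = (0.520661 - 0.530497) / (1 - 0.530497)
kappa = -0.0209

-0.0209


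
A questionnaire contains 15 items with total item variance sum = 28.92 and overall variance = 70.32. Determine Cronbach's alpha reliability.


alpha = (k/(k-1)) * (1 - sum(si^2)/s_total^2)
= (15/14) * (1 - 28.92/70.32)
alpha = 0.6308

0.6308


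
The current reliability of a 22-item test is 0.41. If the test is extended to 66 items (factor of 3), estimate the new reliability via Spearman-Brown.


r_new = (n * rxx) / (1 + (n-1) * rxx)
r_new = (3 * 0.41) / (1 + 2 * 0.41)
r_new = 1.23 / 1.82
r_new = 0.6758

0.6758


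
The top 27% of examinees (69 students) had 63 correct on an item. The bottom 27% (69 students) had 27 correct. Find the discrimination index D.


p_upper = 63/69 = 0.913
p_lower = 27/69 = 0.3913
D = 0.913 - 0.3913 = 0.5217

0.5217


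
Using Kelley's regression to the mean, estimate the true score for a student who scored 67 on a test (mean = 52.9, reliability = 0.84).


T_est = rxx * X + (1 - rxx) * mean
T_est = 0.84 * 67 + 0.16 * 52.9
T_est = 56.28 + 8.464
T_est = 64.744

64.744


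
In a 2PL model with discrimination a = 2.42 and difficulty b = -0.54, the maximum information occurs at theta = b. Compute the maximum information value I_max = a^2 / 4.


For 2PL, max info at theta = b = -0.54
I_max = a^2 / 4 = 2.42^2 / 4
= 5.8564 / 4
I_max = 1.4641

1.4641


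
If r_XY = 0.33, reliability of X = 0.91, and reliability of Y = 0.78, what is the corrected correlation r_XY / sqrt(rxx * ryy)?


r_corrected = rxy / sqrt(rxx * ryy)
= 0.33 / sqrt(0.91 * 0.78)
= 0.33 / sqrt(0.7098)
= 0.33 / 0.842496
r_corrected = 0.3917

0.3917


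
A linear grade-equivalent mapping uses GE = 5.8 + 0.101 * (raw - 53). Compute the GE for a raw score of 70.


raw - median = 70 - 53 = 17
slope * diff = 0.101 * 17 = 1.717
GE = 5.8 + 1.717
GE = 7.517

7.517


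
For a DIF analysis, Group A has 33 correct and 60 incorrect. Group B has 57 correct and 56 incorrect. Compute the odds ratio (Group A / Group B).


Odds_A = 33/60 = 0.55
Odds_B = 57/56 = 1.0179
OR = Odds_A / Odds_B = 0.55 / 1.0179
Exactly, OR = (33 * 56) / (60 * 57) = 1848 / 3420
OR = 0.5404

0.5404


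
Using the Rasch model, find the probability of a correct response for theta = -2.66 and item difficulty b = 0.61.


theta - b = -2.66 - 0.61 = -3.27
exp(-(theta - b)) = exp(3.27) = 26.3113
P = 1 / (1 + 26.3113)
P = 0.0366

0.0366


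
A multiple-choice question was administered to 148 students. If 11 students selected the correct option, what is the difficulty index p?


Item difficulty p = number correct / total examinees
p = 11 / 148
p = 0.0743

0.0743


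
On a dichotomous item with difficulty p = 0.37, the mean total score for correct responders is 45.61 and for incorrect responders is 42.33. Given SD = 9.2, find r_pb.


q = 1 - p = 0.63
rpb = ((M1 - M0) / SD) * sqrt(p * q)
rpb = ((45.61 - 42.33) / 9.2) * sqrt(0.37 * 0.63)
rpb = 0.1721

0.1721


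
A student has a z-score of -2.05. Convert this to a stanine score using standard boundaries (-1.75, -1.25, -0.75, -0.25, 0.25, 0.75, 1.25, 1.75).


Stanine boundaries: [-1.75, -1.25, -0.75, -0.25, 0.25, 0.75, 1.25, 1.75]
z = -2.05
Check each boundary:
  z < -1.75
  z < -1.25
  z < -0.75
  z < -0.25
  z < 0.25
  z < 0.75
  z < 1.25
  z < 1.75
Highest qualifying boundary gives stanine = 1

1


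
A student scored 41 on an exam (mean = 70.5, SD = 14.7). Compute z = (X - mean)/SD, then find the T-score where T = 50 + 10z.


z = (X - mean) / SD = (41 - 70.5) / 14.7
z = -29.5 / 14.7
z = -2.0068
T-score = T = 50 + 10z
Carry z at full precision (z = -29.5 / 14.7) into the conversion:
T-score = 50 + 10 * (-29.5 / 14.7) = 50 + -295 / 14.7
T-score = 50 + -20.068
T-score = 29.932

29.932


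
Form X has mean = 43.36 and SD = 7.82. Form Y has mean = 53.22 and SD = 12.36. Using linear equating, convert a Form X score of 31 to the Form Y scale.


slope = SD_Y / SD_X = 12.36 / 7.82 ~ 1.5806
intercept = mean_Y - slope * mean_X = 53.22 - (12.36 / 7.82) * 43.36 ~ -15.3132
Y = slope * X + intercept. To avoid rounding drift from the rounded slope/intercept, evaluate the equivalent form Y = mean_Y + SD_Y * (X - mean_X) / SD_X at full precision:
Y = 53.22 + 12.36 * (31 - 43.36) / 7.82
Y = 53.22 - 12.36 * 12.36 / 7.82
Y = 53.22 - 152.7696 / 7.82
Y = 53.22 - 19.5358
Y = 33.6842

33.6842


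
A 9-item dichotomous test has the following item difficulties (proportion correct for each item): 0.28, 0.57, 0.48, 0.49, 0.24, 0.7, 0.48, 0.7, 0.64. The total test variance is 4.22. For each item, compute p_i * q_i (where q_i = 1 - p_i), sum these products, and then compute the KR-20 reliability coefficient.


For each item, compute p_i * q_i:
  Item 1: 0.28 * 0.72 = 0.2016
  Item 2: 0.57 * 0.43 = 0.2451
  Item 3: 0.48 * 0.52 = 0.2496
  Item 4: 0.49 * 0.51 = 0.2499
  Item 5: 0.24 * 0.76 = 0.1824
  Item 6: 0.7 * 0.3 = 0.21
  Item 7: 0.48 * 0.52 = 0.2496
  Item 8: 0.7 * 0.3 = 0.21
  Item 9: 0.64 * 0.36 = 0.2304
Sum(p_i * q_i) = 0.2016 + 0.2451 + 0.2496 + 0.2499 + 0.1824 + 0.21 + 0.2496 + 0.21 + 0.2304 = 2.0286
KR-20 = (k/(k-1)) * (1 - Sum(p_i*q_i) / Var_total)
= (9/8) * (1 - 2.0286/4.22)
= 1.125 * 0.5193
KR-20 = 0.5842

0.5842


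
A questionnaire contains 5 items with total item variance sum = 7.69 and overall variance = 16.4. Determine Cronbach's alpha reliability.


alpha = (k/(k-1)) * (1 - sum(si^2)/s_total^2)
= (5/4) * (1 - 7.69/16.4)
alpha = 0.6639

0.6639


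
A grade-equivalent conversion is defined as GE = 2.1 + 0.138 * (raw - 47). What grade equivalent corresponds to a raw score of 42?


raw - median = 42 - 47 = -5
slope * diff = 0.138 * -5 = -0.69
GE = 2.1 + -0.69
GE = 1.41

1.41


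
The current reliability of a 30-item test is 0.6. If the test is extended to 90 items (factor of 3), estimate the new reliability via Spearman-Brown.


r_new = (n * rxx) / (1 + (n-1) * rxx)
r_new = (3 * 0.6) / (1 + 2 * 0.6)
r_new = 1.8 / 2.2
r_new = 0.8182

0.8182


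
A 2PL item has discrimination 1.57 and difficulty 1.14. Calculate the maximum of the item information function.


For 2PL, max info at theta = b = 1.14
I_max = a^2 / 4 = 1.57^2 / 4
= 2.4649 / 4
I_max = 0.6162

0.6162


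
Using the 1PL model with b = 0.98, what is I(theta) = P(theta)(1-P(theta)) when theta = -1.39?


P = 1/(1+exp(-(-1.39-0.98))) = 0.0855
I = P*(1-P) = 0.0855 * 0.9145
I = 0.0782

0.0782


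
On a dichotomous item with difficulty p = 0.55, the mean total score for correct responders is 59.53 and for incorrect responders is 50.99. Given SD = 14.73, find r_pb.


q = 1 - p = 0.45
rpb = ((M1 - M0) / SD) * sqrt(p * q)
rpb = ((59.53 - 50.99) / 14.73) * sqrt(0.55 * 0.45)
rpb = 0.2884

0.2884


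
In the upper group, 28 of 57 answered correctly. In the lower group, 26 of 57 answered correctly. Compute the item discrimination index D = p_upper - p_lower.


p_upper = 28/57 = 0.4912
p_lower = 26/57 = 0.4561
D = 0.4912 - 0.4561 = 0.0351

0.0351


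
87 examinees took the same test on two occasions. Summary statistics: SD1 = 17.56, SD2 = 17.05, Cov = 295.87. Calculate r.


r = cov(X,Y) / (SD_X * SD_Y)
r = 295.87 / (17.56 * 17.05)
r = 295.87 / 299.398
r = 0.9882

0.9882


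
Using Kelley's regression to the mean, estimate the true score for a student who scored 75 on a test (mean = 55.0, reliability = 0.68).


T_est = rxx * X + (1 - rxx) * mean
T_est = 0.68 * 75 + 0.32 * 55.0
T_est = 51.0 + 17.6
T_est = 68.6

68.6


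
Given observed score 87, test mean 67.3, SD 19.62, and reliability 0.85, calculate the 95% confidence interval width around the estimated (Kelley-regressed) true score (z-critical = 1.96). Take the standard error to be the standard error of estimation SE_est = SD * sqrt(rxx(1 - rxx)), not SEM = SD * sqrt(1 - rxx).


True score estimate = 0.85*87 + 0.15*67.3 = 84.045
SE_est = SD * sqrt(rxx * (1 - rxx)) = 19.62 * sqrt(0.85 * 0.15) = 19.62 * sqrt(0.1275) = 7.005741
CI = T_est +/- z * SE_est, so width = 2 * z * SE_est = 2 * 1.96 * 7.005741
Width = 27.4625

27.4625


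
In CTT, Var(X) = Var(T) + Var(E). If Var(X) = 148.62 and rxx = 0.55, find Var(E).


var_true = rxx * var_obs = 0.55 * 148.62 = 81.741
var_error = var_obs - var_true
var_error = 148.62 - 81.741
var_error = 66.879

66.879


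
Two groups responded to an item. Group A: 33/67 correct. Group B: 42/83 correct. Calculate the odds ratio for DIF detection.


Odds_A = 33/34 = 0.9706
Odds_B = 42/41 = 1.0244
OR = Odds_A / Odds_B = 0.9706 / 1.0244
Exactly, OR = (33 * 41) / (34 * 42) = 1353 / 1428
OR = 0.9475

0.9475


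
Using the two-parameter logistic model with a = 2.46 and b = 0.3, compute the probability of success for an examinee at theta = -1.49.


a*(theta - b) = 2.46 * (-1.49 - 0.3) = -4.4034
exp(--4.4034) = 81.7283
P = 1 / (1 + 81.7283)
P = 0.0121

0.0121


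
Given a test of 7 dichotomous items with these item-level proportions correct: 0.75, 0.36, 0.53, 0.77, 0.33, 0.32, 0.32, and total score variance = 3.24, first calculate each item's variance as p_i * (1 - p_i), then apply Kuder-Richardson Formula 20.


For each item, compute p_i * q_i:
  Item 1: 0.75 * 0.25 = 0.1875
  Item 2: 0.36 * 0.64 = 0.2304
  Item 3: 0.53 * 0.47 = 0.2491
  Item 4: 0.77 * 0.23 = 0.1771
  Item 5: 0.33 * 0.67 = 0.2211
  Item 6: 0.32 * 0.68 = 0.2176
  Item 7: 0.32 * 0.68 = 0.2176
Sum(p_i * q_i) = 0.1875 + 0.2304 + 0.2491 + 0.1771 + 0.2211 + 0.2176 + 0.2176 = 1.5004
KR-20 = (k/(k-1)) * (1 - Sum(p_i*q_i) / Var_total)
= (7/6) * (1 - 1.5004/3.24)
= 1.1667 * 0.5369
KR-20 = 0.6264

0.6264


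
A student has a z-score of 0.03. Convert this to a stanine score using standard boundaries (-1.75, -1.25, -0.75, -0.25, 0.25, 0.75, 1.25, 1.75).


Stanine boundaries: [-1.75, -1.25, -0.75, -0.25, 0.25, 0.75, 1.25, 1.75]
z = 0.03
Check each boundary:
  z >= -1.75 -> could be stanine 2
  z >= -1.25 -> could be stanine 3
  z >= -0.75 -> could be stanine 4
  z >= -0.25 -> could be stanine 5
  z < 0.25
  z < 0.75
  z < 1.25
  z < 1.75
Highest qualifying boundary gives stanine = 5

5


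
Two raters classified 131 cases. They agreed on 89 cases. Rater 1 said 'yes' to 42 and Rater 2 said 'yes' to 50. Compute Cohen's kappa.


P_o = 89/131 = 0.679389
P_e = (42*50 + 89*81) / 17161 = 0.542451
kappa = (P_o - P_e) / (1 - P_e)
kappa = (0.679389 - 0.542451) / (1 - 0.542451)
kappa = 0.2993

0.2993


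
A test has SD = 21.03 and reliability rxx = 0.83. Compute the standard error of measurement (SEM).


SEM = SD * sqrt(1 - rxx)
SEM = 21.03 * sqrt(1 - 0.83)
SEM = 21.03 * sqrt(0.17) = 21.03 * 0.412311
SEM = 8.6709

8.6709


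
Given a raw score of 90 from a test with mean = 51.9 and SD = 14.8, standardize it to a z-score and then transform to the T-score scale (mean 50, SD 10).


z = (X - mean) / SD = (90 - 51.9) / 14.8
z = 38.1 / 14.8
z = 2.5743
T-score = T = 50 + 10z
Carry z at full precision (z = 38.1 / 14.8) into the conversion:
T-score = 50 + 10 * (38.1 / 14.8) = 50 + 381 / 14.8
T-score = 50 + 25.7432
T-score = 75.7432

75.7432


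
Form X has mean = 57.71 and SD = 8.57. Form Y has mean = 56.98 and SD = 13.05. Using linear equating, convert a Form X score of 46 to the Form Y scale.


slope = SD_Y / SD_X = 13.05 / 8.57 ~ 1.5228
intercept = mean_Y - slope * mean_X = 56.98 - (13.05 / 8.57) * 57.71 ~ -30.8981
Y = slope * X + intercept. To avoid rounding drift from the rounded slope/intercept, evaluate the equivalent form Y = mean_Y + SD_Y * (X - mean_X) / SD_X at full precision:
Y = 56.98 + 13.05 * (46 - 57.71) / 8.57
Y = 56.98 - 13.05 * 11.71 / 8.57
Y = 56.98 - 152.8155 / 8.57
Y = 56.98 - 17.8314
Y = 39.1486

39.1486


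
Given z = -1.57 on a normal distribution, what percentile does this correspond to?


CDF(z) = 0.5 * (1 + erf(z/sqrt(2)))
erf(-1.1102) = -0.8836
CDF = 0.0582
Percentile rank = 0.0582 * 100 = 5.82

5.82


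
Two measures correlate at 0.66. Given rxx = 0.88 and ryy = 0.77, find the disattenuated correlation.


r_corrected = rxy / sqrt(rxx * ryy)
= 0.66 / sqrt(0.88 * 0.77)
= 0.66 / sqrt(0.6776)
= 0.66 / 0.823165
r_corrected = 0.8018

0.8018


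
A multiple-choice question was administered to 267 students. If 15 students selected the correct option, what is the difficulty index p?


Item difficulty p = number correct / total examinees
p = 15 / 267
p = 0.0562

0.0562


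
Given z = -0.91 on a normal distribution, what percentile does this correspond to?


CDF(z) = 0.5 * (1 + erf(z/sqrt(2)))
erf(-0.6435) = -0.6372
CDF = 0.1814
Percentile rank = 0.1814 * 100 = 18.14

18.14
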